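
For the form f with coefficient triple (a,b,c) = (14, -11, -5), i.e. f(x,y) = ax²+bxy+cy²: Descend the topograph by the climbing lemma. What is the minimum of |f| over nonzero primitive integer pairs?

descent: ρ → (-5,11,14)  [lands on river]
river: ρ → (14,17,-2)
river: ρ → (-2,19,5)
river: ρ → (5,11,-14)
river: ρ → (-14,17,2)
river: ρ → (2,19,-5)
closes: descent 1, river 6
min |a| on river = 2

2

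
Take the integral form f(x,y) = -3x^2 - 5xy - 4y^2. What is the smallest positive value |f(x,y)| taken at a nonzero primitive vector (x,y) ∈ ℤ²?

translate: b→-1 (≡5 mod 6), so (3,5,4)→(3,-1,2)
flip: (3,-1,2)→(2,1,3)
reduced (well bottom): (2,1,3) with a≤c, −a<b≤a
well minimum |f| = |-2| = 2 (negative-definite)

2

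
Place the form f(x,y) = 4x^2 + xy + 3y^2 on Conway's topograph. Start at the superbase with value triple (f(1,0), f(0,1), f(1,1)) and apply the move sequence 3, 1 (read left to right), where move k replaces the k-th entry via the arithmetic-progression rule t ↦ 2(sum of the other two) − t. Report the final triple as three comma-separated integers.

start (4,3,8) = (f(1,0),f(0,1),f(1,1))
replace slot 3: 2·(4+3) − 8 = 6 → (4,3,6)
replace slot 1: 2·(3+6) − 4 = 14 → (14,3,6)

14,3,6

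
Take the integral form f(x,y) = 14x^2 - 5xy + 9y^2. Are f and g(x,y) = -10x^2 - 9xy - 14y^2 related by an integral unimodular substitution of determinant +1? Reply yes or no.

D₁ = -479, D₂ = -479
f: flip: (14,-5,9)→(9,5,14)
f: reduced (well bottom): (9,5,14) with a≤c, −a<b≤a
g is negative-definite; reduce −g:
−g: reduced (well bottom): (10,9,14) with a≤c, −a<b≤a
flip sign back: reduced form of g is (-10,-9,-14)
reduced forms (9, 5, 14) vs (-10, -9, -14) ⇒ inequivalent

no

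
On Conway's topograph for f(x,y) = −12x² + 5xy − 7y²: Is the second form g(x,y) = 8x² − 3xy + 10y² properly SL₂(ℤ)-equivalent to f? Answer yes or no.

D₁ = -311, D₂ = -311
f is negative-definite; reduce −f:
−f: flip: (12,-5,7)→(7,5,12)
−f: reduced (well bottom): (7,5,12) with a≤c, −a<b≤a
flip sign back: reduced form of f is (-7,-5,-12)
g: reduced (well bottom): (8,-3,10) with a≤c, −a<b≤a
reduced forms (-7, -5, -12) vs (8, -3, 10) ⇒ inequivalent

no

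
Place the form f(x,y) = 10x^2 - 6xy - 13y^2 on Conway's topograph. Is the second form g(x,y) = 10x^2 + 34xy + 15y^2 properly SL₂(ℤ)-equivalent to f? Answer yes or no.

D₁ = 556, D₂ = 556
river cycle of f (length 18): (-13, 6, 10), (10, 14, -9), (-9, 22, 2), (2, 22, -9), (-9, 14, 10), (10, 6, -13), (-13, 20, 3), (3, 22, -6), (-6, 14, 15), (15, 16, -5), … (8 more)
river cycle of g (length 18): (-9, 22, 2), (2, 22, -9), (-9, 14, 10), (10, 6, -13), (-13, 20, 3), (3, 22, -6), (-6, 14, 15), (15, 16, -5), (-5, 14, 18), (18, 22, -1), … (8 more)
cycles coincide ⇒ equivalent

yes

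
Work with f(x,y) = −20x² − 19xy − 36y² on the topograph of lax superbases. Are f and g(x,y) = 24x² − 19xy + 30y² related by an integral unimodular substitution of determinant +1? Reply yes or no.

D₁ = -2519, D₂ = -2519
f is negative-definite; reduce −f:
−f: reduced (well bottom): (20,19,36) with a≤c, −a<b≤a
flip sign back: reduced form of f is (-20,-19,-36)
g: reduced (well bottom): (24,-19,30) with a≤c, −a<b≤a
reduced forms (-20, -19, -36) vs (24, -19, 30) ⇒ inequivalent

no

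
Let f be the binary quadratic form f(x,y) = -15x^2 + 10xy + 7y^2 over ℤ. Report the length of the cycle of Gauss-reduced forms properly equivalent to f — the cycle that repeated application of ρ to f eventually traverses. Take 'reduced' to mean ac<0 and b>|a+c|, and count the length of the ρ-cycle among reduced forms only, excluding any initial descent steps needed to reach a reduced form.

D = 520, ⌊√D⌋ = 22
river: ρ → (7,18,-7)
river: ρ → (-7,10,15)
river: ρ → (15,20,-2)
river: ρ → (-2,20,15)
river: ρ → (15,10,-7)
river: ρ → (-7,18,7)
river: ρ → (7,10,-15)
river: ρ → (-15,20,2)
river: ρ → (2,20,-15)
river: ρ → (-15,10,7)
ρ-cycle length = 10 (tail of 0 descent steps not counted)

10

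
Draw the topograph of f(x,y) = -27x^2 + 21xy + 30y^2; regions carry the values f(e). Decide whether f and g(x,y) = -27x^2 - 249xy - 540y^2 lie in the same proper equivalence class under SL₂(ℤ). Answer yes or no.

D₁ = 3681, D₂ = 3681
river cycle of f (length 54): (30, 39, -18), (-18, 33, 36), (36, 39, -15), (-15, 51, 18), (18, 57, -6), (-6, 51, 45), (45, 39, -12), (-12, 57, 9), (9, 51, -30), (-30, 9, 30), … (44 more)
river cycle of g (length 54): (-27, 21, 30), (30, 39, -18), (-18, 33, 36), (36, 39, -15), (-15, 51, 18), (18, 57, -6), (-6, 51, 45), (45, 39, -12), (-12, 57, 9), (9, 51, -30), … (44 more)
cycles coincide ⇒ equivalent

yes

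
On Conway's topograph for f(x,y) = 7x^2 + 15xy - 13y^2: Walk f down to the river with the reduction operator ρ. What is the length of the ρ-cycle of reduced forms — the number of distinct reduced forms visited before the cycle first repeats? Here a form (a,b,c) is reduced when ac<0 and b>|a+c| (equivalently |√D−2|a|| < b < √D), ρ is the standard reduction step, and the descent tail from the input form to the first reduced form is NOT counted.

D = 589, ⌊√D⌋ = 24
river: ρ → (-13,11,9)
river: ρ → (9,7,-15)
river: ρ → (-15,23,1)
river: ρ → (1,23,-15)
river: ρ → (-15,7,9)
river: ρ → (9,11,-13)
river: ρ → (-13,15,7)
river: ρ → (7,13,-15)
river: ρ → (-15,17,5)
river: ρ → (5,23,-3)
river: ρ → (-3,19,19)
river: ρ → (19,19,-3)
river: ρ → (-3,23,5)
river: ρ → (5,17,-15)
river: ρ → (-15,13,7)
river: ρ → (7,15,-13)
ρ-cycle length = 16 (tail of 0 descent steps not counted)

16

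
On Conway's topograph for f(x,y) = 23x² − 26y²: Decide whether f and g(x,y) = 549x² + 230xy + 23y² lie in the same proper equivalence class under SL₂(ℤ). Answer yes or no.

D₁ = 2392, D₂ = 2392
river cycle of f (length 10): (23, 46, -3), (-3, 44, 38), (38, 32, -9), (-9, 40, 22), (22, 48, -1), (-1, 48, 22), (22, 40, -9), (-9, 32, 38), (38, 44, -3), (-3, 46, 23)
river cycle of g (length 10): (23, 46, -3), (-3, 44, 38), (38, 32, -9), (-9, 40, 22), (22, 48, -1), (-1, 48, 22), (22, 40, -9), (-9, 32, 38), (38, 44, -3), (-3, 46, 23)
cycles coincide ⇒ equivalent

yes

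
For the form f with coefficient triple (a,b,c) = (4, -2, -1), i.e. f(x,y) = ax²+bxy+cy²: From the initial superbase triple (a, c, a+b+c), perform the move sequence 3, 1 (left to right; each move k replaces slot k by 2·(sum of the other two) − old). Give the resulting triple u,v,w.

start (4,-1,1) = (f(1,0),f(0,1),f(1,1))
replace slot 3: 2·(4+(-1)) − 1 = 5 → (4,-1,5)
replace slot 1: 2·((-1)+5) − 4 = 4 → (4,-1,5)

4,-1,5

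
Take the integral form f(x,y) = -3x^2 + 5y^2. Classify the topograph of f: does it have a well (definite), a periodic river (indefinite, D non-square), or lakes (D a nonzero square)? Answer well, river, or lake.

D = b²−4ac = 0² − 4·(-3)·5 = 60
D > 0 non-square ⇒ indefinite ⇒ periodic river

river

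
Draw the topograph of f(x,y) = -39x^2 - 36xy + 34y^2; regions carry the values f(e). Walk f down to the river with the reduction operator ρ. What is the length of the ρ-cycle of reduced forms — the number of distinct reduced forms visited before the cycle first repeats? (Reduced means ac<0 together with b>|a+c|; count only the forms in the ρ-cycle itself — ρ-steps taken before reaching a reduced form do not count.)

D = 6600, ⌊√D⌋ = 81
descent: ρ → (34,36,-39)  [lands on river]
river: ρ → (-39,42,31)
river: ρ → (31,20,-50)
river: ρ → (-50,80,1)
river: ρ → (1,80,-50)
river: ρ → (-50,20,31)
river: ρ → (31,42,-39)
river: ρ → (-39,36,34)
river: ρ → (34,32,-41)
river: ρ → (-41,50,25)
river: ρ → (25,50,-41)
river: ρ → (-41,32,34)
ρ-cycle length = 12 (tail of 1 descent step not counted)

12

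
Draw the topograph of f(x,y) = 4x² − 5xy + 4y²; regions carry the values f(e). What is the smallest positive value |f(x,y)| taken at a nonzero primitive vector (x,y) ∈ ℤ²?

translate: b→3 (≡-5 mod 8), so (4,-5,4)→(4,3,3)
flip: (4,3,3)→(3,-3,4)
translate: b→3 (≡-3 mod 6), so (3,-3,4)→(3,3,4)
reduced (well bottom): (3,3,4) with a≤c, −a<b≤a
well minimum = a = 3

3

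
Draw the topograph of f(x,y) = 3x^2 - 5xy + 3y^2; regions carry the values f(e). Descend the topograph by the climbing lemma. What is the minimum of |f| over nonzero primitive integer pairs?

translate: b→1 (≡-5 mod 6), so (3,-5,3)→(3,1,1)
flip: (3,1,1)→(1,-1,3)
translate: b→1 (≡-1 mod 2), so (1,-1,3)→(1,1,3)
reduced (well bottom): (1,1,3) with a≤c, −a<b≤a
well minimum = a = 1

1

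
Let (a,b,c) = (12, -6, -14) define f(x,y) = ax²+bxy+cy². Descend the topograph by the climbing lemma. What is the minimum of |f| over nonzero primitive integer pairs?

descent: ρ → (-14,6,12)  [lands on river]
river: ρ → (12,18,-8)
river: ρ → (-8,14,16)
river: ρ → (16,18,-6)
river: ρ → (-6,18,16)
river: ρ → (16,14,-8)
river: ρ → (-8,18,12)
river: ρ → (12,6,-14)
river: ρ → (-14,22,4)
river: ρ → (4,26,-2)
river: ρ → (-2,26,4)
river: ρ → (4,22,-14)
closes: descent 1, river 12
min |a| on river = 2

2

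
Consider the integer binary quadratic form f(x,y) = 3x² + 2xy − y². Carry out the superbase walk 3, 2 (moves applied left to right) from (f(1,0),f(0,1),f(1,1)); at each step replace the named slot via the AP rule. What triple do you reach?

start (3,-1,4) = (f(1,0),f(0,1),f(1,1))
replace slot 3: 2·(3+(-1)) − 4 = 0 → (3,-1,0)
replace slot 2: 2·(3+0) − (-1) = 7 → (3,7,0)

3,7,0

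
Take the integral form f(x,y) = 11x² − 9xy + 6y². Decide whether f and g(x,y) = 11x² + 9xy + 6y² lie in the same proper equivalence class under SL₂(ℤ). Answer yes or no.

D₁ = -183, D₂ = -183
f: flip: (11,-9,6)→(6,9,11)
f: translate: b→-3 (≡9 mod 12), so (6,9,11)→(6,-3,8)
f: reduced (well bottom): (6,-3,8) with a≤c, −a<b≤a
g: flip: (11,9,6)→(6,-9,11)
g: translate: b→3 (≡-9 mod 12), so (6,-9,11)→(6,3,8)
g: reduced (well bottom): (6,3,8) with a≤c, −a<b≤a
reduced forms (6, -3, 8) vs (6, 3, 8) ⇒ inequivalent

no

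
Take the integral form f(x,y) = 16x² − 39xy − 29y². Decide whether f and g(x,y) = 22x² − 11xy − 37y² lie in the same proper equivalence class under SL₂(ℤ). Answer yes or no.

D₁ = 3377, D₂ = 3377
river cycle of f (length 24): (-29, 39, 16), (16, 57, -2), (-2, 55, 44), (44, 33, -13), (-13, 45, 26), (26, 7, -32), (-32, 57, 1), (1, 57, -32), (-32, 7, 26), (26, 45, -13), … (14 more)
river cycle of g (length 24): (22, 33, -26), (-26, 19, 29), (29, 39, -16), (-16, 57, 2), (2, 55, -44), (-44, 33, 13), (13, 45, -26), (-26, 7, 32), (32, 57, -1), (-1, 57, 32), … (14 more)
cycles differ ⇒ inequivalent

no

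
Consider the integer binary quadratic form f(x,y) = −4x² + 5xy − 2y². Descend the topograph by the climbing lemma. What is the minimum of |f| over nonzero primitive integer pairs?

translate: b→3 (≡-5 mod 8), so (4,-5,2)→(4,3,1)
flip: (4,3,1)→(1,-3,4)
translate: b→1 (≡-3 mod 2), so (1,-3,4)→(1,1,2)
reduced (well bottom): (1,1,2) with a≤c, −a<b≤a
well minimum |f| = |-1| = 1 (negative-definite)

1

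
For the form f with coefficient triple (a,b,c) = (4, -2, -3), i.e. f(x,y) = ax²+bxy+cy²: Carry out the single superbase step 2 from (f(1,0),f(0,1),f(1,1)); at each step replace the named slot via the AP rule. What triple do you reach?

start (4,-3,-1) = (f(1,0),f(0,1),f(1,1))
replace slot 2: 2·(4+(-1)) − (-3) = 9 → (4,9,-1)

4,9,-1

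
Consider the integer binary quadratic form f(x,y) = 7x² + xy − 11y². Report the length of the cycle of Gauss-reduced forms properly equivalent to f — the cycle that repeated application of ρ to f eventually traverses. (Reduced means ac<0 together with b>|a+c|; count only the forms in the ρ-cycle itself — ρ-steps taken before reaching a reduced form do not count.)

D = 309, ⌊√D⌋ = 17
descent: ρ → (-11,-1,7)
descent: ρ → (7,15,-3)  [lands on river]
river: ρ → (-3,15,7)
river: ρ → (7,13,-5)
river: ρ → (-5,17,1)
river: ρ → (1,17,-5)
river: ρ → (-5,13,7)
ρ-cycle length = 6 (tail of 2 descent steps not counted)

6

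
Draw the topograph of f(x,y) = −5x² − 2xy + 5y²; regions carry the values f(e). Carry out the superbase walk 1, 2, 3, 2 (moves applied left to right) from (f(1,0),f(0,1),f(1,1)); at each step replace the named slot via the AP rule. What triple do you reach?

start (-5,5,-2) = (f(1,0),f(0,1),f(1,1))
replace slot 1: 2·(5+(-2)) − (-5) = 11 → (11,5,-2)
replace slot 2: 2·(11+(-2)) − 5 = 13 → (11,13,-2)
replace slot 3: 2·(11+13) − (-2) = 50 → (11,13,50)
replace slot 2: 2·(11+50) − 13 = 109 → (11,109,50)

11,109,50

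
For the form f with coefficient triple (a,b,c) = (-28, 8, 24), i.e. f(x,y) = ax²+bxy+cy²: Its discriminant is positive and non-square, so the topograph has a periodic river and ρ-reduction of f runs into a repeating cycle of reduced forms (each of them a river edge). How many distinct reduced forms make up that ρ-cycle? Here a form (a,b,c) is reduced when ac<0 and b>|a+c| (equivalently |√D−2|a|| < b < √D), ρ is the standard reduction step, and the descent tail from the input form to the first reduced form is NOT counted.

D = 2752, ⌊√D⌋ = 52
river: ρ → (24,40,-12)
river: ρ → (-12,32,36)
river: ρ → (36,40,-8)
river: ρ → (-8,40,36)
river: ρ → (36,32,-12)
river: ρ → (-12,40,24)
river: ρ → (24,8,-28)
river: ρ → (-28,48,4)
river: ρ → (4,48,-28)
river: ρ → (-28,8,24)
ρ-cycle length = 10 (tail of 0 descent steps not counted)

10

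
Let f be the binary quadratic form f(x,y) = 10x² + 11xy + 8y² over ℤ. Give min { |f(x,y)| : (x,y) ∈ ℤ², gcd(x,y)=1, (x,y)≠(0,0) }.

translate: b→-9 (≡11 mod 20), so (10,11,8)→(10,-9,7)
flip: (10,-9,7)→(7,9,10)
translate: b→-5 (≡9 mod 14), so (7,9,10)→(7,-5,8)
reduced (well bottom): (7,-5,8) with a≤c, −a<b≤a
well minimum = a = 7

7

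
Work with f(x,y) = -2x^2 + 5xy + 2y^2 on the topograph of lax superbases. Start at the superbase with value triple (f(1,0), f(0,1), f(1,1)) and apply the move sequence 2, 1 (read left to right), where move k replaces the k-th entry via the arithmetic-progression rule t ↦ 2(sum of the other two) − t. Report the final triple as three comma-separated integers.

start (-2,2,5) = (f(1,0),f(0,1),f(1,1))
replace slot 2: 2·((-2)+5) − 2 = 4 → (-2,4,5)
replace slot 1: 2·(4+5) − (-2) = 20 → (20,4,5)

20,4,5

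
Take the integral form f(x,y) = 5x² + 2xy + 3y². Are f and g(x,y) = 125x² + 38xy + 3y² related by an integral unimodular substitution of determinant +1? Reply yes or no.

D₁ = -56, D₂ = -56
f: flip: (5,2,3)→(3,-2,5)
f: reduced (well bottom): (3,-2,5) with a≤c, −a<b≤a
g: flip: (125,38,3)→(3,-38,125)
g: translate: b→-2 (≡-38 mod 6), so (3,-38,125)→(3,-2,5)
g: reduced (well bottom): (3,-2,5) with a≤c, −a<b≤a
reduced forms (3, -2, 5) vs (3, -2, 5) ⇒ equivalent

yes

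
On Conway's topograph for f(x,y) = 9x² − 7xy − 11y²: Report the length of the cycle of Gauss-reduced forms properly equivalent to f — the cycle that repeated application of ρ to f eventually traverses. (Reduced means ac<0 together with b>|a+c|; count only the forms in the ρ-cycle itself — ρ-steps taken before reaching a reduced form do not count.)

D = 445, ⌊√D⌋ = 21
descent: ρ → (-11,7,9)  [lands on river]
river: ρ → (9,11,-9)
river: ρ → (-9,7,11)
river: ρ → (11,15,-5)
river: ρ → (-5,15,11)
river: ρ → (11,7,-9)
river: ρ → (-9,11,9)
river: ρ → (9,7,-11)
river: ρ → (-11,15,5)
river: ρ → (5,15,-11)
ρ-cycle length = 10 (tail of 1 descent step not counted)

10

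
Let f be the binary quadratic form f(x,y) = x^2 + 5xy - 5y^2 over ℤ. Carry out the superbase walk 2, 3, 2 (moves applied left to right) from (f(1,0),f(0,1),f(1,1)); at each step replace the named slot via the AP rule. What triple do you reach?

start (1,-5,1) = (f(1,0),f(0,1),f(1,1))
replace slot 2: 2·(1+1) − (-5) = 9 → (1,9,1)
replace slot 3: 2·(1+9) − 1 = 19 → (1,9,19)
replace slot 2: 2·(1+19) − 9 = 31 → (1,31,19)

1,31,19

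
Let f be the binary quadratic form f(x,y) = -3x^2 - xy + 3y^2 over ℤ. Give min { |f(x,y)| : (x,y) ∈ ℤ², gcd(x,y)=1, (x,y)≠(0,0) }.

descent: ρ → (3,1,-3)  [lands on river]
river: ρ → (-3,5,1)
river: ρ → (1,5,-3)
river: ρ → (-3,1,3)
river: ρ → (3,5,-1)
river: ρ → (-1,5,3)
closes: descent 1, river 6
min |a| on river = 1

1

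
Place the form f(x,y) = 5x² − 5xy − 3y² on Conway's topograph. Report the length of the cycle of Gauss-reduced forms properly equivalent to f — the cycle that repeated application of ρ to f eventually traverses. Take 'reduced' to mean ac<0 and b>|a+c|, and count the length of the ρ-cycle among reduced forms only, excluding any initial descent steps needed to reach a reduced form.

D = 85, ⌊√D⌋ = 9
descent: ρ → (-3,5,5)  [lands on river]
river: ρ → (5,5,-3)
river: ρ → (-3,7,3)
river: ρ → (3,5,-5)
river: ρ → (-5,5,3)
river: ρ → (3,7,-3)
ρ-cycle length = 6 (tail of 1 descent step not counted)

6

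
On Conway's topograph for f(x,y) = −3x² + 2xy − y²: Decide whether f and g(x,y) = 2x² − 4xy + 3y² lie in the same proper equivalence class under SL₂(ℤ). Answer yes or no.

D₁ = -8, D₂ = -8
f is negative-definite; reduce −f:
−f: flip: (3,-2,1)→(1,2,3)
−f: translate: b→0 (≡2 mod 2), so (1,2,3)→(1,0,2)
−f: reduced (well bottom): (1,0,2) with a≤c, −a<b≤a
flip sign back: reduced form of f is (-1,0,-2)
g: translate: b→0 (≡-4 mod 4), so (2,-4,3)→(2,0,1)
g: flip: (2,0,1)→(1,0,2)
g: reduced (well bottom): (1,0,2) with a≤c, −a<b≤a
reduced forms (-1, 0, -2) vs (1, 0, 2) ⇒ inequivalent

no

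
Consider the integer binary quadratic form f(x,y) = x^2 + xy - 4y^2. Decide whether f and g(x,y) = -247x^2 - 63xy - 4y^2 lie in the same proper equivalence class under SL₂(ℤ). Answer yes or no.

D₁ = 17, D₂ = 17
river cycle of f (length 6): (1, 3, -2), (-2, 1, 2), (2, 3, -1), (-1, 3, 2), (2, 1, -2), (-2, 3, 1)
river cycle of g (length 6): (1, 3, -2), (-2, 1, 2), (2, 3, -1), (-1, 3, 2), (2, 1, -2), (-2, 3, 1)
cycles coincide ⇒ equivalent

yes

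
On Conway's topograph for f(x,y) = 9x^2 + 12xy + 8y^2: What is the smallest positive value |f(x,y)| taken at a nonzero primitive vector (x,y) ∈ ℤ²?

translate: b→-6 (≡12 mod 18), so (9,12,8)→(9,-6,5)
flip: (9,-6,5)→(5,6,9)
translate: b→-4 (≡6 mod 10), so (5,6,9)→(5,-4,8)
reduced (well bottom): (5,-4,8) with a≤c, −a<b≤a
well minimum = a = 5

5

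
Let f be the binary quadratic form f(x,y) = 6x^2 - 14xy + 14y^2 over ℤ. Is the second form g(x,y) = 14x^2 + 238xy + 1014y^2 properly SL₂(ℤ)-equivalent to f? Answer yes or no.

D₁ = -140, D₂ = -140
f: translate: b→-2 (≡-14 mod 12), so (6,-14,14)→(6,-2,6)
f: flip: (6,-2,6)→(6,2,6)
f: reduced (well bottom): (6,2,6) with a≤c, −a<b≤a
g: translate: b→14 (≡238 mod 28), so (14,238,1014)→(14,14,6)
g: flip: (14,14,6)→(6,-14,14)
g: translate: b→-2 (≡-14 mod 12), so (6,-14,14)→(6,-2,6)
g: flip: (6,-2,6)→(6,2,6)
g: reduced (well bottom): (6,2,6) with a≤c, −a<b≤a
reduced forms (6, 2, 6) vs (6, 2, 6) ⇒ equivalent

yes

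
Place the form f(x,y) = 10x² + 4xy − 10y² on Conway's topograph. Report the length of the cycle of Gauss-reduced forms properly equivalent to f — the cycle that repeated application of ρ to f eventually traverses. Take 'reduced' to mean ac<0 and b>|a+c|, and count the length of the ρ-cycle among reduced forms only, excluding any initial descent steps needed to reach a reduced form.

D = 416, ⌊√D⌋ = 20
river: ρ → (-10,16,4)
river: ρ → (4,16,-10)
river: ρ → (-10,4,10)
river: ρ → (10,16,-4)
river: ρ → (-4,16,10)
river: ρ → (10,4,-10)
ρ-cycle length = 6 (tail of 0 descent steps not counted)

6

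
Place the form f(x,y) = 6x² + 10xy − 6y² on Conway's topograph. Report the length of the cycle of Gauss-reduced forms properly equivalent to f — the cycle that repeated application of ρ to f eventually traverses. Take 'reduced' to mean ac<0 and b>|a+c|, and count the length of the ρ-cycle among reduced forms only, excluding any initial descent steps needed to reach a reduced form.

D = 244, ⌊√D⌋ = 15
river: ρ → (-6,14,2)
river: ρ → (2,14,-6)
river: ρ → (-6,10,6)
river: ρ → (6,14,-2)
river: ρ → (-2,14,6)
river: ρ → (6,10,-6)
ρ-cycle length = 6 (tail of 0 descent steps not counted)

6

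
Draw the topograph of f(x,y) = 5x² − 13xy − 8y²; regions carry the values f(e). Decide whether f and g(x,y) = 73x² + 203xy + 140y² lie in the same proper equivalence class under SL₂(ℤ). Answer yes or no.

D₁ = 329, D₂ = 329
river cycle of f (length 16): (-8, 13, 5), (5, 17, -2), (-2, 15, 13), (13, 11, -4), (-4, 13, 10), (10, 7, -7), (-7, 7, 10), (10, 13, -4), (-4, 11, 13), (13, 15, -2), … (6 more)
river cycle of g (length 16): (10, 3, -8), (-8, 13, 5), (5, 17, -2), (-2, 15, 13), (13, 11, -4), (-4, 13, 10), (10, 7, -7), (-7, 7, 10), (10, 13, -4), (-4, 11, 13), … (6 more)
cycles coincide ⇒ equivalent

yes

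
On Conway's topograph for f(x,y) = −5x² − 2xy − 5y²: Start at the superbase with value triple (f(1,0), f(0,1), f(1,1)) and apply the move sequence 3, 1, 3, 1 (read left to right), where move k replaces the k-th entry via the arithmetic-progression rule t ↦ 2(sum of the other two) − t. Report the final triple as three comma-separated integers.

start (-5,-5,-12) = (f(1,0),f(0,1),f(1,1))
replace slot 3: 2·((-5)+(-5)) − (-12) = -8 → (-5,-5,-8)
replace slot 1: 2·((-5)+(-8)) − (-5) = -21 → (-21,-5,-8)
replace slot 3: 2·((-21)+(-5)) − (-8) = -44 → (-21,-5,-44)
replace slot 1: 2·((-5)+(-44)) − (-21) = -77 → (-77,-5,-44)

-77,-5,-44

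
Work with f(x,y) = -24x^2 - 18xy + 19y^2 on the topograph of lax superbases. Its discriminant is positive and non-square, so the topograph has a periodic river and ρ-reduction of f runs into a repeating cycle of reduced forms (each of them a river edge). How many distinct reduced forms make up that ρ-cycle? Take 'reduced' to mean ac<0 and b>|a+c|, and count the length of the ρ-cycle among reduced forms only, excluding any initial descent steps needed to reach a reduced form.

D = 2148, ⌊√D⌋ = 46
descent: ρ → (19,18,-24)  [lands on river]
river: ρ → (-24,30,13)
river: ρ → (13,22,-32)
river: ρ → (-32,42,3)
river: ρ → (3,42,-32)
river: ρ → (-32,22,13)
river: ρ → (13,30,-24)
river: ρ → (-24,18,19)
river: ρ → (19,20,-23)
river: ρ → (-23,26,16)
river: ρ → (16,38,-11)
river: ρ → (-11,28,31)
river: ρ → (31,34,-8)
river: ρ → (-8,46,1)
river: ρ → (1,46,-8)
river: ρ → (-8,34,31)
river: ρ → (31,28,-11)
river: ρ → (-11,38,16)
river: ρ → (16,26,-23)
river: ρ → (-23,20,19)
ρ-cycle length = 20 (tail of 1 descent step not counted)

20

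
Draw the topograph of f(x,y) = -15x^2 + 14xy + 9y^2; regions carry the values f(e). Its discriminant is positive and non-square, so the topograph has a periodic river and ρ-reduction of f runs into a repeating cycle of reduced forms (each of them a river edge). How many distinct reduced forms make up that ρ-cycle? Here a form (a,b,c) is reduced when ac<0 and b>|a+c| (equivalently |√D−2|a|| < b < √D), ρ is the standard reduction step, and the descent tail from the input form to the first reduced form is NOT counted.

D = 736, ⌊√D⌋ = 27
river: ρ → (9,22,-7)
river: ρ → (-7,20,12)
river: ρ → (12,4,-15)
river: ρ → (-15,26,1)
river: ρ → (1,26,-15)
river: ρ → (-15,4,12)
river: ρ → (12,20,-7)
river: ρ → (-7,22,9)
river: ρ → (9,14,-15)
river: ρ → (-15,16,8)
river: ρ → (8,16,-15)
river: ρ → (-15,14,9)
ρ-cycle length = 12 (tail of 0 descent steps not counted)

12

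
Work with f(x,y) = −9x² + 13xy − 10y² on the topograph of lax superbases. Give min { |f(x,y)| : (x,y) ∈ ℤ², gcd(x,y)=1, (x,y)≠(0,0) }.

translate: b→5 (≡-13 mod 18), so (9,-13,10)→(9,5,6)
flip: (9,5,6)→(6,-5,9)
reduced (well bottom): (6,-5,9) with a≤c, −a<b≤a
well minimum |f| = |-6| = 6 (negative-definite)

6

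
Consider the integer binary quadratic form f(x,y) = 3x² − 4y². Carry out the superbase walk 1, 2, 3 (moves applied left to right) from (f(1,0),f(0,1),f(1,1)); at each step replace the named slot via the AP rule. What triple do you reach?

start (3,-4,-1) = (f(1,0),f(0,1),f(1,1))
replace slot 1: 2·((-4)+(-1)) − 3 = -13 → (-13,-4,-1)
replace slot 2: 2·((-13)+(-1)) − (-4) = -24 → (-13,-24,-1)
replace slot 3: 2·((-13)+(-24)) − (-1) = -73 → (-13,-24,-73)

-13,-24,-73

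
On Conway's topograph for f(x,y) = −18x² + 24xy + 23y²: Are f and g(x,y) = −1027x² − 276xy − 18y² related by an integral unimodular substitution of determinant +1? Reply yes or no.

D₁ = 2232, D₂ = 2232
river cycle of f (length 12): (23, 22, -19), (-19, 16, 26), (26, 36, -9), (-9, 36, 26), (26, 16, -19), (-19, 22, 23), (23, 24, -18), (-18, 12, 29), (29, 46, -1), (-1, 46, 29), … (2 more)
river cycle of g (length 12): (-18, 24, 23), (23, 22, -19), (-19, 16, 26), (26, 36, -9), (-9, 36, 26), (26, 16, -19), (-19, 22, 23), (23, 24, -18), (-18, 12, 29), (29, 46, -1), … (2 more)
cycles coincide ⇒ equivalent

yes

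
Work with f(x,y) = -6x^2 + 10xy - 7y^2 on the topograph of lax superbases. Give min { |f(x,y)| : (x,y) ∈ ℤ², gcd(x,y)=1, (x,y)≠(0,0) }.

translate: b→2 (≡-10 mod 12), so (6,-10,7)→(6,2,3)
flip: (6,2,3)→(3,-2,6)
reduced (well bottom): (3,-2,6) with a≤c, −a<b≤a
well minimum |f| = |-3| = 3 (negative-definite)

3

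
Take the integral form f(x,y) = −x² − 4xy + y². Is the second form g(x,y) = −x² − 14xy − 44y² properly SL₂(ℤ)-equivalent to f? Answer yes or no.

D₁ = 20, D₂ = 20
river cycle of f (length 2): (1, 4, -1), (-1, 4, 1)
river cycle of g (length 2): (-1, 4, 1), (1, 4, -1)
cycles coincide ⇒ equivalent

yes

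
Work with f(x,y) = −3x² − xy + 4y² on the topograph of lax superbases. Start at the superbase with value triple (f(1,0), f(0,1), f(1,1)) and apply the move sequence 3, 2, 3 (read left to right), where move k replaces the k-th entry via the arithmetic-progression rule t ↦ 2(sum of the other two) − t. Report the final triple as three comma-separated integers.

start (-3,4,0) = (f(1,0),f(0,1),f(1,1))
replace slot 3: 2·((-3)+4) − 0 = 2 → (-3,4,2)
replace slot 2: 2·((-3)+2) − 4 = -6 → (-3,-6,2)
replace slot 3: 2·((-3)+(-6)) − 2 = -20 → (-3,-6,-20)

-3,-6,-20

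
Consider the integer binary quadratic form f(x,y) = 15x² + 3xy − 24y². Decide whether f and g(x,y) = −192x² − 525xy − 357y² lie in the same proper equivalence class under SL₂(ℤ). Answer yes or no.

D₁ = 1449, D₂ = 1449
river cycle of f (length 10): (15, 33, -6), (-6, 27, 30), (30, 33, -3), (-3, 33, 30), (30, 27, -6), (-6, 33, 15), (15, 27, -12), (-12, 21, 21), (21, 21, -12), (-12, 27, 15)
river cycle of g (length 10): (15, 33, -6), (-6, 27, 30), (30, 33, -3), (-3, 33, 30), (30, 27, -6), (-6, 33, 15), (15, 27, -12), (-12, 21, 21), (21, 21, -12), (-12, 27, 15)
cycles coincide ⇒ equivalent

yes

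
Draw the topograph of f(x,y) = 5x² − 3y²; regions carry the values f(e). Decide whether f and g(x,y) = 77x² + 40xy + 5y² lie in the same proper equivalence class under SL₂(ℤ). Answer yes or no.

D₁ = 60, D₂ = 60
river cycle of f (length 2): (-3, 6, 2), (2, 6, -3)
river cycle of g (length 2): (-3, 6, 2), (2, 6, -3)
cycles coincide ⇒ equivalent

yes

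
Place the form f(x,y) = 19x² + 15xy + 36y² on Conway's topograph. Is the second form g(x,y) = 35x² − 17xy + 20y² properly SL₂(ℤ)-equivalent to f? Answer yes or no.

D₁ = -2511, D₂ = -2511
f: reduced (well bottom): (19,15,36) with a≤c, −a<b≤a
g: flip: (35,-17,20)→(20,17,35)
g: reduced (well bottom): (20,17,35) with a≤c, −a<b≤a
reduced forms (19, 15, 36) vs (20, 17, 35) ⇒ inequivalent

no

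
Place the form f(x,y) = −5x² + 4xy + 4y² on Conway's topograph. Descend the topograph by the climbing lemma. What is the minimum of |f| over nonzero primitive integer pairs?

river: ρ → (4,4,-5)
river: ρ → (-5,6,3)
river: ρ → (3,6,-5)
river: ρ → (-5,4,4)
closes: descent 0, river 4
min |a| on river = 3

3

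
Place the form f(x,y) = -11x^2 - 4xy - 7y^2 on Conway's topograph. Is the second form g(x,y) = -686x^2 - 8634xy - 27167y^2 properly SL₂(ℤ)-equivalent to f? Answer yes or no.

D₁ = -292, D₂ = -292
f is negative-definite; reduce −f:
−f: flip: (11,4,7)→(7,-4,11)
−f: reduced (well bottom): (7,-4,11) with a≤c, −a<b≤a
flip sign back: reduced form of f is (-7,4,-11)
g is negative-definite; reduce −g:
−g: translate: b→402 (≡8634 mod 1372), so (686,8634,27167)→(686,402,59)
−g: flip: (686,402,59)→(59,-402,686)
−g: translate: b→-48 (≡-402 mod 118), so (59,-402,686)→(59,-48,11)
−g: flip: (59,-48,11)→(11,48,59)
−g: translate: b→4 (≡48 mod 22), so (11,48,59)→(11,4,7)
−g: flip: (11,4,7)→(7,-4,11)
−g: reduced (well bottom): (7,-4,11) with a≤c, −a<b≤a
flip sign back: reduced form of g is (-7,4,-11)
reduced forms (-7, 4, -11) vs (-7, 4, -11) ⇒ equivalent

yes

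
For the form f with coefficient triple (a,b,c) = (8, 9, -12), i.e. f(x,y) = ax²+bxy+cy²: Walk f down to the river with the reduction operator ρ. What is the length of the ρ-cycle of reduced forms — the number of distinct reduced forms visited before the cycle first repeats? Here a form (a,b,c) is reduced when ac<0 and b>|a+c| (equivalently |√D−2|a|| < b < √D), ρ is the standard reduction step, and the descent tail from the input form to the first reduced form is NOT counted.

D = 465, ⌊√D⌋ = 21
river: ρ → (-12,15,5)
river: ρ → (5,15,-12)
river: ρ → (-12,9,8)
river: ρ → (8,7,-13)
river: ρ → (-13,19,2)
river: ρ → (2,21,-3)
river: ρ → (-3,21,2)
river: ρ → (2,19,-13)
river: ρ → (-13,7,8)
river: ρ → (8,9,-12)
ρ-cycle length = 10 (tail of 0 descent steps not counted)

10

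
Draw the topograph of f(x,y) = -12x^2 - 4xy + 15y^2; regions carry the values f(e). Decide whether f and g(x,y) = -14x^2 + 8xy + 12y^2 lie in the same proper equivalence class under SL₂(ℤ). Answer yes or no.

D₁ = 736, D₂ = 736
river cycle of f (length 12): (15, 4, -12), (-12, 20, 7), (7, 22, -9), (-9, 14, 15), (15, 16, -8), (-8, 16, 15), (15, 14, -9), (-9, 22, 7), (7, 20, -12), (-12, 4, 15), … (2 more)
river cycle of g (length 12): (12, 16, -10), (-10, 24, 4), (4, 24, -10), (-10, 16, 12), (12, 8, -14), (-14, 20, 6), (6, 16, -20), (-20, 24, 2), (2, 24, -20), (-20, 16, 6), … (2 more)
cycles differ ⇒ inequivalent

no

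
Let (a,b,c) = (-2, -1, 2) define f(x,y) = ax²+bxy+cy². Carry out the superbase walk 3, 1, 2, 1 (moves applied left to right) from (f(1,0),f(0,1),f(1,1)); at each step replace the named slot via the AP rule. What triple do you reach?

start (-2,2,-1) = (f(1,0),f(0,1),f(1,1))
replace slot 3: 2·((-2)+2) − (-1) = 1 → (-2,2,1)
replace slot 1: 2·(2+1) − (-2) = 8 → (8,2,1)
replace slot 2: 2·(8+1) − 2 = 16 → (8,16,1)
replace slot 1: 2·(16+1) − 8 = 26 → (26,16,1)

26,16,1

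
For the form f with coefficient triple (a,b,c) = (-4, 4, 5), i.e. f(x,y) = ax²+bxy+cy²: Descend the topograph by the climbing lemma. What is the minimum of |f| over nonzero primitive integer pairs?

river: ρ → (5,6,-3)
river: ρ → (-3,6,5)
river: ρ → (5,4,-4)
river: ρ → (-4,4,5)
closes: descent 0, river 4
min |a| on river = 3

3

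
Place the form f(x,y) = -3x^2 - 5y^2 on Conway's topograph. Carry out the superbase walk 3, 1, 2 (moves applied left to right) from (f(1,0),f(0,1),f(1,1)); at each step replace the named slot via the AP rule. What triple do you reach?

start (-3,-5,-8) = (f(1,0),f(0,1),f(1,1))
replace slot 3: 2·((-3)+(-5)) − (-8) = -8 → (-3,-5,-8)
replace slot 1: 2·((-5)+(-8)) − (-3) = -23 → (-23,-5,-8)
replace slot 2: 2·((-23)+(-8)) − (-5) = -57 → (-23,-57,-8)

-23,-57,-8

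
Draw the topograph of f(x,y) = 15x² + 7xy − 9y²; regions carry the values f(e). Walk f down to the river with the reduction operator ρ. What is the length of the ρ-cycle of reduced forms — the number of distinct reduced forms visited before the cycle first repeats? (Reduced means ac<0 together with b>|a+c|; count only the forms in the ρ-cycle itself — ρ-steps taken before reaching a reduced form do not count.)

D = 589, ⌊√D⌋ = 24
river: ρ → (-9,11,13)
river: ρ → (13,15,-7)
river: ρ → (-7,13,15)
river: ρ → (15,17,-5)
river: ρ → (-5,23,3)
river: ρ → (3,19,-19)
river: ρ → (-19,19,3)
river: ρ → (3,23,-5)
river: ρ → (-5,17,15)
river: ρ → (15,13,-7)
river: ρ → (-7,15,13)
river: ρ → (13,11,-9)
river: ρ → (-9,7,15)
river: ρ → (15,23,-1)
river: ρ → (-1,23,15)
river: ρ → (15,7,-9)
ρ-cycle length = 16 (tail of 0 descent steps not counted)

16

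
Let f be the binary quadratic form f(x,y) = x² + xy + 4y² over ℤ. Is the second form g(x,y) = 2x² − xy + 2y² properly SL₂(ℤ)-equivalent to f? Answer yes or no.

D₁ = -15, D₂ = -15
f: reduced (well bottom): (1,1,4) with a≤c, −a<b≤a
g: flip: (2,-1,2)→(2,1,2)
g: reduced (well bottom): (2,1,2) with a≤c, −a<b≤a
reduced forms (1, 1, 4) vs (2, 1, 2) ⇒ inequivalent

no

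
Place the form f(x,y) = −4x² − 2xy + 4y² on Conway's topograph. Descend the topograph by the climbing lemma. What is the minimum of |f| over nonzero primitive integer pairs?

descent: ρ → (4,2,-4)  [lands on river]
river: ρ → (-4,6,2)
river: ρ → (2,6,-4)
river: ρ → (-4,2,4)
river: ρ → (4,6,-2)
river: ρ → (-2,6,4)
closes: descent 1, river 6
min |a| on river = 2

2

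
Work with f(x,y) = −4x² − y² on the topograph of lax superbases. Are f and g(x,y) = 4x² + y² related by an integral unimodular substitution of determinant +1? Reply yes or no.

D₁ = -16, D₂ = -16
f is negative-definite; reduce −f:
−f: flip: (4,0,1)→(1,0,4)
−f: reduced (well bottom): (1,0,4) with a≤c, −a<b≤a
flip sign back: reduced form of f is (-1,0,-4)
g: flip: (4,0,1)→(1,0,4)
g: reduced (well bottom): (1,0,4) with a≤c, −a<b≤a
reduced forms (-1, 0, -4) vs (1, 0, 4) ⇒ inequivalent

no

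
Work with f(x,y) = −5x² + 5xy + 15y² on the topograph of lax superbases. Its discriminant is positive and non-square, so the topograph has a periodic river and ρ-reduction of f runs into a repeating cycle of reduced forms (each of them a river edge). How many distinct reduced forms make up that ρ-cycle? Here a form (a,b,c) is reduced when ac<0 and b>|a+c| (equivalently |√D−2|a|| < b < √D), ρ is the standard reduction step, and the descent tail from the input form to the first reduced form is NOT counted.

D = 325, ⌊√D⌋ = 18
descent: ρ → (15,-5,-5)
descent: ρ → (-5,15,5)  [lands on river]
river: ρ → (5,15,-5)
ρ-cycle length = 2 (tail of 2 descent steps not counted)

2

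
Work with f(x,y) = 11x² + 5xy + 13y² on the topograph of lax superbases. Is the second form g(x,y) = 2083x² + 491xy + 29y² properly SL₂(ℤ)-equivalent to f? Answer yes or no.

D₁ = -547, D₂ = -547
f: reduced (well bottom): (11,5,13) with a≤c, −a<b≤a
g: flip: (2083,491,29)→(29,-491,2083)
g: translate: b→-27 (≡-491 mod 58), so (29,-491,2083)→(29,-27,11)
g: flip: (29,-27,11)→(11,27,29)
g: translate: b→5 (≡27 mod 22), so (11,27,29)→(11,5,13)
g: reduced (well bottom): (11,5,13) with a≤c, −a<b≤a
reduced forms (11, 5, 13) vs (11, 5, 13) ⇒ equivalent

yes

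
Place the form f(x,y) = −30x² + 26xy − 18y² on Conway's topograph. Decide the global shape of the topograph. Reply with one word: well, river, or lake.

D = b²−4ac = 26² − 4·(-30)·(-18) = -1484
D < 0 ⇒ definite ⇒ every region one sign ⇒ single well

well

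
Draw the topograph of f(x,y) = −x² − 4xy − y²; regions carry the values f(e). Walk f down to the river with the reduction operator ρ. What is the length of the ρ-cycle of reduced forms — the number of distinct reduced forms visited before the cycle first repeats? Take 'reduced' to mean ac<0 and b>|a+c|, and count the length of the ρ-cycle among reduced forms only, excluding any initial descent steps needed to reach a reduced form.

D = 12, ⌊√D⌋ = 3
descent: ρ → (-1,2,2)  [lands on river]
river: ρ → (2,2,-1)
ρ-cycle length = 2 (tail of 1 descent step not counted)

2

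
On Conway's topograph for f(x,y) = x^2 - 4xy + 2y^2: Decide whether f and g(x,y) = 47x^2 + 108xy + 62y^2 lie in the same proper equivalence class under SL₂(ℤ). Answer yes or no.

D₁ = 8, D₂ = 8
river cycle of f (length 2): (-1, 2, 1), (1, 2, -1)
river cycle of g (length 2): (1, 2, -1), (-1, 2, 1)
cycles coincide ⇒ equivalent

yes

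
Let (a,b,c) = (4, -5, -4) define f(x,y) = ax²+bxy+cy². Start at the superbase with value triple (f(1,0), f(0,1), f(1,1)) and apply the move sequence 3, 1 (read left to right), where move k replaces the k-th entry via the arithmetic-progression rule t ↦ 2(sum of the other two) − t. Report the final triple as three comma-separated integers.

start (4,-4,-5) = (f(1,0),f(0,1),f(1,1))
replace slot 3: 2·(4+(-4)) − (-5) = 5 → (4,-4,5)
replace slot 1: 2·((-4)+5) − 4 = -2 → (-2,-4,5)

-2,-4,5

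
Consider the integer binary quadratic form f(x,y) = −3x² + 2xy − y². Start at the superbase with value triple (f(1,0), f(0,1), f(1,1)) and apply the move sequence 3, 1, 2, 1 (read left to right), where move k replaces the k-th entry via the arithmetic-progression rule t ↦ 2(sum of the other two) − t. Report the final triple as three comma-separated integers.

start (-3,-1,-2) = (f(1,0),f(0,1),f(1,1))
replace slot 3: 2·((-3)+(-1)) − (-2) = -6 → (-3,-1,-6)
replace slot 1: 2·((-1)+(-6)) − (-3) = -11 → (-11,-1,-6)
replace slot 2: 2·((-11)+(-6)) − (-1) = -33 → (-11,-33,-6)
replace slot 1: 2·((-33)+(-6)) − (-11) = -67 → (-67,-33,-6)

-67,-33,-6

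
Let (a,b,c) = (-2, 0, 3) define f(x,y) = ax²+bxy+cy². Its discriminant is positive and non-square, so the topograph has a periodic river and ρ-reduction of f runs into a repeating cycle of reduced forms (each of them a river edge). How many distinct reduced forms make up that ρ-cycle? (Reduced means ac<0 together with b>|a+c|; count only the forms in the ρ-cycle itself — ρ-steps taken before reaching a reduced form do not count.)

D = 24, ⌊√D⌋ = 4
descent: ρ → (3,0,-2)
descent: ρ → (-2,4,1)  [lands on river]
river: ρ → (1,4,-2)
ρ-cycle length = 2 (tail of 2 descent steps not counted)

2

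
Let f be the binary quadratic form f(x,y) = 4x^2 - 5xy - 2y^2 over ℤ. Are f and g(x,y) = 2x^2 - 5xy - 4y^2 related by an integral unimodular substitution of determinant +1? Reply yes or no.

D₁ = 57, D₂ = 57
river cycle of f (length 6): (-2, 5, 4), (4, 3, -3), (-3, 3, 4), (4, 5, -2), (-2, 7, 1), (1, 7, -2)
river cycle of g (length 6): (-4, 5, 2), (2, 7, -1), (-1, 7, 2), (2, 5, -4), (-4, 3, 3), (3, 3, -4)
cycles differ ⇒ inequivalent

no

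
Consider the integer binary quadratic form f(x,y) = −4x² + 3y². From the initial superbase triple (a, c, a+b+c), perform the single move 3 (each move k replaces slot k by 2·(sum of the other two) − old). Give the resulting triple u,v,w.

start (-4,3,-1) = (f(1,0),f(0,1),f(1,1))
replace slot 3: 2·((-4)+3) − (-1) = -1 → (-4,3,-1)

-4,3,-1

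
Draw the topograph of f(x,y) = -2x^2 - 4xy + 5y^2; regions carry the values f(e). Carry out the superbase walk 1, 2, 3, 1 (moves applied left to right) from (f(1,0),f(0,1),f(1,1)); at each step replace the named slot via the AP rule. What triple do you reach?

start (-2,5,-1) = (f(1,0),f(0,1),f(1,1))
replace slot 1: 2·(5+(-1)) − (-2) = 10 → (10,5,-1)
replace slot 2: 2·(10+(-1)) − 5 = 13 → (10,13,-1)
replace slot 3: 2·(10+13) − (-1) = 47 → (10,13,47)
replace slot 1: 2·(13+47) − 10 = 110 → (110,13,47)

110,13,47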